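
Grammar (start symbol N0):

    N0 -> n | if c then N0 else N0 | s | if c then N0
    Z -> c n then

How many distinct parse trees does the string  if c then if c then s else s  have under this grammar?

Parse trees for if c then if c then s else s:
  [N0 if c then [N0 if c then [N0 s]] else [N0 s]]
  [N0 if c then [N0 if c then [N0 s] else [N0 s]]]

2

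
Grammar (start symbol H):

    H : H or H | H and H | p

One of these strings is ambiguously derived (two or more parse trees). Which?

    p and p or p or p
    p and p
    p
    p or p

p and p or p or p

p and p or p or p: 5 trees
p and p: 1 tree
p: 1 tree
p or p: 1 tree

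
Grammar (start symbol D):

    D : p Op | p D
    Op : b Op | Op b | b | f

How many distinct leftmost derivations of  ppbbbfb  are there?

4

Parse trees for ppbbbfb:
  [D p [D p [Op b [Op b [Op b [Op [Op f] b]]]]]]
  [D p [D p [Op b [Op b [Op [Op b [Op f]] b]]]]]
  [D p [D p [Op b [Op [Op b [Op b [Op f]]] b]]]]
  [D p [D p [Op [Op b [Op b [Op b [Op f]]]] b]]]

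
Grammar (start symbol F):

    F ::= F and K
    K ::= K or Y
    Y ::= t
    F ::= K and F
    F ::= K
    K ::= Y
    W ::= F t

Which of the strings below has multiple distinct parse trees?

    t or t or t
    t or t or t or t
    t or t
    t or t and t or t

t or t and t or t

t or t or t: 1 tree
t or t or t or t: 1 tree
t or t: 1 tree
t or t and t or t: 2 trees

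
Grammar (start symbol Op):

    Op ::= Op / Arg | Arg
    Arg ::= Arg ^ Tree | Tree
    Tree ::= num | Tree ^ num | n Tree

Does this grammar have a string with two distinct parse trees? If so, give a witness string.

Witness: num ^ num

Derivation 1: Op ⇒ Arg ⇒ Arg ^ Tree ⇒ Tree ^ Tree ⇒ num ^ Tree ⇒ num ^ num
Derivation 2: Op ⇒ Arg ⇒ Tree ⇒ Tree ^ num ⇒ num ^ num

Two distinct leftmost derivations for the same string.

Ambiguous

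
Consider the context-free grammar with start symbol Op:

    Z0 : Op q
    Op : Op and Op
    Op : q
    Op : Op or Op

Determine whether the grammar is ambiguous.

Witness: q and q and q

Derivation 1: Op ⇒ Op and Op ⇒ Op and Op and Op ⇒ q and Op and Op ⇒ q and q and Op ⇒ q and q and q
Derivation 2: Op ⇒ Op and Op ⇒ q and Op ⇒ q and Op and Op ⇒ q and q and Op ⇒ q and q and q

Two distinct leftmost derivations for the same string.

Ambiguous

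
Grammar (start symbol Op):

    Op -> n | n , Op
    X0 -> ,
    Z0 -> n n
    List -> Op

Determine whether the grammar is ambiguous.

(X0, Z0, List are unreachable from Op, so their rules don't affect L(Op).) Right-recursive list with a separator: after each atom, whether the separator follows determines the rule. One parse per string.

Unambiguous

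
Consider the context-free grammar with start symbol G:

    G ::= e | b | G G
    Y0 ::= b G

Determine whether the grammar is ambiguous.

Ambiguous

Witness: b b b

Derivation 1: G ⇒ G G ⇒ b G ⇒ b G G ⇒ b b G ⇒ b b b
Derivation 2: G ⇒ G G ⇒ G G G ⇒ b G G ⇒ b b G ⇒ b b b

Two distinct leftmost derivations for the same string.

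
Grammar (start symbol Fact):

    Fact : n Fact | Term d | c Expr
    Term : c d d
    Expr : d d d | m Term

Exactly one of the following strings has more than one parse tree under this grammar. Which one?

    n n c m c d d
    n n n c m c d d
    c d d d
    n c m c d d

n n c m c d d: 1 tree
n n n c m c d d: 1 tree
c d d d: 2 trees
n c m c d d: 1 tree

c d d d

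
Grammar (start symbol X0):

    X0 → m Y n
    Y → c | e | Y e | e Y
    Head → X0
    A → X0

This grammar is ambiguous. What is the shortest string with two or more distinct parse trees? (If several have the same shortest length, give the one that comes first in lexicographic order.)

length 3: no string has ≥2 trees
length 4: m e e n has 2 parse trees

Two derivations of m e e n:
  X0 ⇒ m Y n ⇒ m Y e n ⇒ m e e n
  X0 ⇒ m Y n ⇒ m e Y n ⇒ m e e n

m e e n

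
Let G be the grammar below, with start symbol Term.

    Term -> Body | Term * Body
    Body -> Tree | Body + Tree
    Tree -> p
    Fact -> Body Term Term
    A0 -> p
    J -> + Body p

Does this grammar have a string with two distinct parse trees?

Only Term, Body, Tree are reachable from Term; ignoring the rest: Term → Term * Body | Body  ;  Body → Body + Tree | Tree  — a left-associative chain with Tree at the bottom. Each string factors uniquely by precedence.

Unambiguous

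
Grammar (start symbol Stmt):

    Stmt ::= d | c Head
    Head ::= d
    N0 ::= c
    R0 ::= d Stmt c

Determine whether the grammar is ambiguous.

Only Stmt, Head are reachable from Stmt; ignoring the rest: Restricted to the reachable nonterminals, every rule has the form A → t or A → t B, and no two rules for the same A share a first terminal. The grammar encodes a DFA — one run per string.

Unambiguous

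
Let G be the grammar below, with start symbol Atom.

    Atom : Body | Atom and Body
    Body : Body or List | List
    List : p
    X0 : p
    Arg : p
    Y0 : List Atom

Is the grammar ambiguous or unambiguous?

Only Atom, Body, List are reachable from Atom; ignoring the rest: The grammar is stratified — Atom handles 'and' (left-recursive), Body handles 'or', List atoms. Each operator has a fixed associativity and precedence level, so every string has one parse.

Unambiguous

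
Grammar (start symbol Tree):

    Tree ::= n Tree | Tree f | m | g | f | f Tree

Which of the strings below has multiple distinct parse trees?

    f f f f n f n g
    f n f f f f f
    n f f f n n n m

f f f f n f n g: 1 tree
f n f f f f f: 57 trees
n f f f n n n m: 1 tree

f n f f f f f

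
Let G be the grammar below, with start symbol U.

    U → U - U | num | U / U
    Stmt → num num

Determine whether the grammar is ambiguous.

Ambiguous

Witness: num - num - num

Derivation 1: U ⇒ U - U ⇒ U - U - U ⇒ num - U - U ⇒ num - num - U ⇒ num - num - num
Derivation 2: U ⇒ U - U ⇒ num - U ⇒ num - U - U ⇒ num - num - U ⇒ num - num - num

Two distinct leftmost derivations for the same string.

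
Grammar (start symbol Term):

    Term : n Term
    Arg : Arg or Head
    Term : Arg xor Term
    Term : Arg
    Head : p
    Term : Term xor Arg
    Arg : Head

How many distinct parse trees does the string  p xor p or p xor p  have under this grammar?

Parse trees for p xor p or p xor p:
  [Term [Arg [Head p]] xor [Term [Arg [Arg [Head p]] or [Head p]] xor [Term [Arg [Head p]]]]]
  [Term [Arg [Head p]] xor [Term [Term [Arg [Arg [Head p]] or [Head p]]] xor [Arg [Head p]]]]
  [Term [Term [Arg [Head p]] xor [Term [Arg [Arg [Head p]] or [Head p]]]] xor [Arg [Head p]]]
  [Term [Term [Term [Arg [Head p]]] xor [Arg [Arg [Head p]] or [Head p]]] xor [Arg [Head p]]]

4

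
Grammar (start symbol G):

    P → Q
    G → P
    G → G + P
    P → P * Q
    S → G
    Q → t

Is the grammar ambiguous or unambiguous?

Only G, P, Q are reachable from G; ignoring the rest: This is a standard precedence ladder (G over P over Q), with each level left-recursive on its own operator ('+' at G, '*' at P). That structure is LR(1), hence unambiguous.

Unambiguous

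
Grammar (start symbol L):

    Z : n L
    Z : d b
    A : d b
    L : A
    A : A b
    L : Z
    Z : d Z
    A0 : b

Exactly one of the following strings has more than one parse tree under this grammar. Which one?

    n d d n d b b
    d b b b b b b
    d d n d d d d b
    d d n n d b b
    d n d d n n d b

d n d d n n d b

n d d n d b b: 1 tree
d b b b b b b: 1 tree
d d n d d d d b: 1 tree
d d n n d b b: 1 tree
d n d d n n d b: 2 trees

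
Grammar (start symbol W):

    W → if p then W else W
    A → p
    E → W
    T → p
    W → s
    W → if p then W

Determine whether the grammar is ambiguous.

Witness: if p then if p then s else s

Derivation 1: W ⇒ if p then W else W ⇒ if p then if p then W else W ⇒ if p then if p then s else W ⇒ if p then if p then s else s
Derivation 2: W ⇒ if p then W ⇒ if p then if p then W else W ⇒ if p then if p then s else W ⇒ if p then if p then s else s

Two distinct leftmost derivations for the same string.

Ambiguous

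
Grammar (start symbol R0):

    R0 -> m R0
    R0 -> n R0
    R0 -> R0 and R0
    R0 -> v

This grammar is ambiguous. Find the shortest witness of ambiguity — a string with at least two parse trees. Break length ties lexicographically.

length 1: no string has ≥2 trees
length 2: no string has ≥2 trees
length 3: no string has ≥2 trees
length 4: m v and v has 2 parse trees

Two derivations of m v and v:
  R0 ⇒ m R0 ⇒ m R0 and R0 ⇒ m v and R0 ⇒ m v and v
  R0 ⇒ R0 and R0 ⇒ m R0 and R0 ⇒ m v and R0 ⇒ m v and v

m v and v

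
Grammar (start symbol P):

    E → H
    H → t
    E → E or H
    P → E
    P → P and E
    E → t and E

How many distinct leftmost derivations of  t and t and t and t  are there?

8

Parse trees for t and t and t and t:
  [P [E t and [E t and [E t and [E [H t]]]]]]
  [P [P [E [H t]]] and [E t and [E t and [E [H t]]]]]
  [P [P [E t and [E [H t]]]] and [E t and [E [H t]]]]
  [P [P [P [E [H t]]] and [E [H t]]] and [E t and [E [H t]]]]
  [P [P [E t and [E t and [E [H t]]]]] and [E [H t]]]
  [P [P [P [E [H t]]] and [E t and [E [H t]]]] and [E [H t]]]
  [P [P [P [E t and [E [H t]]]] and [E [H t]]] and [E [H t]]]
  [P [P [P [P [E [H t]]] and [E [H t]]] and [E [H t]]] and [E [H t]]]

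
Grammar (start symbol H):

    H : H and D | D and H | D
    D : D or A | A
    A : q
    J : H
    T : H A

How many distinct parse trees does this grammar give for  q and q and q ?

Parse trees for q and q and q:
  [H [H [H [D [A q]]] and [D [A q]]] and [D [A q]]]
  [H [H [D [A q]] and [H [D [A q]]]] and [D [A q]]]
  [H [D [A q]] and [H [H [D [A q]]] and [D [A q]]]]
  [H [D [A q]] and [H [D [A q]] and [H [D [A q]]]]]

4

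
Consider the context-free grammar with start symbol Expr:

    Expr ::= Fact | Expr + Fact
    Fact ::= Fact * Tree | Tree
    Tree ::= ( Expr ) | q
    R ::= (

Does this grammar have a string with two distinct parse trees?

Unambiguous

Only Expr, Fact, Tree are reachable from Expr; ignoring the rest: Expr → Expr + Fact | Fact  ;  Fact → Fact * Tree | Tree  — a left-associative chain with Tree at the bottom. Each string factors uniquely by precedence.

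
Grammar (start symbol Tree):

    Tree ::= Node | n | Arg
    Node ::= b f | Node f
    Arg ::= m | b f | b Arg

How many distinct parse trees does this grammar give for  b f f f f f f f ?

Parse trees for b f f f f f f f:
  [Tree [Node [Node [Node [Node [Node [Node [Node b f] f] f] f] f] f] f]]

1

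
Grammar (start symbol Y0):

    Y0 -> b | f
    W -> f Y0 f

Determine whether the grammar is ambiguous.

Only Y0 is reachable from Y0; ignoring the rest: Restricted to the reachable nonterminals, every rule has the form A → t or A → t B, and no two rules for the same A share a first terminal. The grammar encodes a DFA — one run per string.

Unambiguous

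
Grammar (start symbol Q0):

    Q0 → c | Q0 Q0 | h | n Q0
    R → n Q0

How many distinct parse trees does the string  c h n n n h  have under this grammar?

2

Parse trees for c h n n n h:
  [Q0 [Q0 c] [Q0 [Q0 h] [Q0 n [Q0 n [Q0 n [Q0 h]]]]]]
  [Q0 [Q0 [Q0 c] [Q0 h]] [Q0 n [Q0 n [Q0 n [Q0 h]]]]]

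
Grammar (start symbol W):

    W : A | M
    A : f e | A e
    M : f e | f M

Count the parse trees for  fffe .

1

Parse trees for fffe:
  [W [M f [M f [M f e]]]]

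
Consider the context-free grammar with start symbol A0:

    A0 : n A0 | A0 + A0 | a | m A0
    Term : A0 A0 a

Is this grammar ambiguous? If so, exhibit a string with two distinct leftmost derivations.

Ambiguous

Witness: m a + a

Derivation 1: A0 ⇒ A0 + A0 ⇒ m A0 + A0 ⇒ m a + A0 ⇒ m a + a
Derivation 2: A0 ⇒ m A0 ⇒ m A0 + A0 ⇒ m a + A0 ⇒ m a + a

Two distinct leftmost derivations for the same string.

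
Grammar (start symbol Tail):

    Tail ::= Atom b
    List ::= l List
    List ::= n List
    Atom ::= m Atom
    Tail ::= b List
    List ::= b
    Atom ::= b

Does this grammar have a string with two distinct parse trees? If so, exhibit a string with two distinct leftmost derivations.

Witness: b b

Derivation 1: Tail ⇒ Atom b ⇒ b b
Derivation 2: Tail ⇒ b List ⇒ b b

Two distinct leftmost derivations for the same string.

Ambiguous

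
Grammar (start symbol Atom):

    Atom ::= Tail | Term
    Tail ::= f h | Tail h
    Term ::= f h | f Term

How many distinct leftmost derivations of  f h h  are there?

Parse trees for f h h:
  [Atom [Tail [Tail f h] h]]

1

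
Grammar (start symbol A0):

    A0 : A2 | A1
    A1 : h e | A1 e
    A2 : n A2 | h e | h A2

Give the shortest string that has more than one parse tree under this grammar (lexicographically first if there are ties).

length 2: h e has 2 parse trees

Two derivations of h e:
  A0 ⇒ A2 ⇒ h e
  A0 ⇒ A1 ⇒ h e

h e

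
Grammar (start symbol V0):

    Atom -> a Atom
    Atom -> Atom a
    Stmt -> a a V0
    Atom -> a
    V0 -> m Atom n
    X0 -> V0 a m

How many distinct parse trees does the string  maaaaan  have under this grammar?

Parse trees for maaaaan (showing first 6 of 16):
  [V0 m [Atom a [Atom a [Atom a [Atom a [Atom a]]]]] n]
  [V0 m [Atom a [Atom a [Atom a [Atom [Atom a] a]]]] n]
  [V0 m [Atom a [Atom a [Atom [Atom a [Atom a]] a]]] n]
  [V0 m [Atom a [Atom a [Atom [Atom [Atom a] a] a]]] n]
  [V0 m [Atom a [Atom [Atom a [Atom a [Atom a]]] a]] n]
  [V0 m [Atom a [Atom [Atom a [Atom [Atom a] a]] a]] n]

16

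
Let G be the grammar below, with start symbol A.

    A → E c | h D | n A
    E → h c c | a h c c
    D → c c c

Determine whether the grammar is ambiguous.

Ambiguous

Witness: h c c c

Derivation 1: A ⇒ E c ⇒ h c c c
Derivation 2: A ⇒ h D ⇒ h c c c

Two distinct leftmost derivations for the same string.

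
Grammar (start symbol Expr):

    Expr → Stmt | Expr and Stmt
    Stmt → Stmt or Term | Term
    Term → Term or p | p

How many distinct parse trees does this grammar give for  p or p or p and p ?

4

Parse trees for p or p or p and p:
  [Expr [Expr [Stmt [Stmt [Term p]] or [Term [Term p] or p]]] and [Stmt [Term p]]]
  [Expr [Expr [Stmt [Stmt [Stmt [Term p]] or [Term p]] or [Term p]]] and [Stmt [Term p]]]
  [Expr [Expr [Stmt [Stmt [Term [Term p] or p]] or [Term p]]] and [Stmt [Term p]]]
  [Expr [Expr [Stmt [Term [Term [Term p] or p] or p]]] and [Stmt [Term p]]]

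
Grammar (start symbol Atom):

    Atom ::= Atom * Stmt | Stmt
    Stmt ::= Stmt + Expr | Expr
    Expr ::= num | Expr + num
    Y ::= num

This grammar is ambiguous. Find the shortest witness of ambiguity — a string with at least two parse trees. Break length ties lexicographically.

num + num

length 1: no string has ≥2 trees
length 3: num + num has 2 parse trees

Two derivations of num + num:
  Atom ⇒ Stmt ⇒ Stmt + Expr ⇒ Expr + Expr ⇒ num + Expr ⇒ num + num
  Atom ⇒ Stmt ⇒ Expr ⇒ Expr + num ⇒ num + num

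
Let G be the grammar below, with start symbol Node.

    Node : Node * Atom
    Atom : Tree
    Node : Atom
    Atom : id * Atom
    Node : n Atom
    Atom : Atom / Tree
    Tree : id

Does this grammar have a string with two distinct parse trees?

Witness: id * id

Derivation 1: Node ⇒ Node * Atom ⇒ Atom * Atom ⇒ Tree * Atom ⇒ id * Atom ⇒ id * Tree ⇒ id * id
Derivation 2: Node ⇒ Atom ⇒ id * Atom ⇒ id * Tree ⇒ id * id

Two distinct leftmost derivations for the same string.

Ambiguous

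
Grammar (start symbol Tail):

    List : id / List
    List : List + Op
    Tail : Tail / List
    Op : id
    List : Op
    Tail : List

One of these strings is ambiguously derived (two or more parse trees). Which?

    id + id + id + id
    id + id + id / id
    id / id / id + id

id + id + id + id: 1 tree
id + id + id / id: 1 tree
id / id / id + id: 7 trees

id / id / id + id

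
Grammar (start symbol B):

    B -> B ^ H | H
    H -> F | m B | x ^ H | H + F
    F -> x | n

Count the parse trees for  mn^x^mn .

Parse trees for mn^x^mn:
  [B [B [H m [B [H [F n]]]]] ^ [H x ^ [H m [B [H [F n]]]]]]
  [B [B [B [H m [B [H [F n]]]]] ^ [H [F x]]] ^ [H m [B [H [F n]]]]]
  [B [B [H m [B [B [H [F n]]] ^ [H [F x]]]]] ^ [H m [B [H [F n]]]]]
  [B [H m [B [B [H [F n]]] ^ [H x ^ [H m [B [H [F n]]]]]]]]
  [B [H m [B [B [B [H [F n]]] ^ [H [F x]]] ^ [H m [B [H [F n]]]]]]]

5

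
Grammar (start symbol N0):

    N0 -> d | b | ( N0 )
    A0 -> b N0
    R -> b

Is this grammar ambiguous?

(A0, R are unreachable from N0, so their rules don't affect L(N0).) L(N0) is { openⁿ atom closeⁿ : n ≥ 0 }. The bracket depth fixes n, and the derivation is forced at every step.

Unambiguous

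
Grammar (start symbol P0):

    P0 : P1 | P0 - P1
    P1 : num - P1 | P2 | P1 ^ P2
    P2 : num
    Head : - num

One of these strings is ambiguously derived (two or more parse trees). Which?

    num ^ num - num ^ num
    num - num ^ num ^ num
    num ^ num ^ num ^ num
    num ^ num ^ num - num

num - num ^ num ^ num

num ^ num - num ^ num: 1 tree
num - num ^ num ^ num: 4 trees
num ^ num ^ num ^ num: 1 tree
num ^ num ^ num - num: 1 tree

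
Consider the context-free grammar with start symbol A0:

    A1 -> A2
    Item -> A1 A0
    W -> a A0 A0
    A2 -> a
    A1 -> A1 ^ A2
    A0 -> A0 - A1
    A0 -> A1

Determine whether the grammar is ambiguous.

(W, Item are unreachable from A0, so their rules don't affect L(A0).) The grammar is stratified — A0 handles '-' (left-recursive), A1 handles '^', A2 atoms. Each operator has a fixed associativity and precedence level, so every string has one parse.

Unambiguous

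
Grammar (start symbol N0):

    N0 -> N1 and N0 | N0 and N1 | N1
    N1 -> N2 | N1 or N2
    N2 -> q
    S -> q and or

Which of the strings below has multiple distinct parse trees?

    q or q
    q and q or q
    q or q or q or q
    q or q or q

q and q or q

q or q: 1 tree
q and q or q: 2 trees
q or q or q or q: 1 tree
q or q or q: 1 tree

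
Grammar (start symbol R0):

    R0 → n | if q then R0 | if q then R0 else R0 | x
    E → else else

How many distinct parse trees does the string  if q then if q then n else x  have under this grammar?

2

Parse trees for if q then if q then n else x:
  [R0 if q then [R0 if q then [R0 n] else [R0 x]]]
  [R0 if q then [R0 if q then [R0 n]] else [R0 x]]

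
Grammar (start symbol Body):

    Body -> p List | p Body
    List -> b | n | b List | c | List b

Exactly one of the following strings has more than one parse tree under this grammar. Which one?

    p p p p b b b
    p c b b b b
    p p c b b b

p p p p b b b: 4 trees
p c b b b b: 1 tree
p p c b b b: 1 tree

p p p p b b b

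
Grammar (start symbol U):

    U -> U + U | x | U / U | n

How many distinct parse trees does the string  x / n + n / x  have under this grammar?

Parse trees for x / n + n / x:
  [U [U [U x] / [U n]] + [U [U n] / [U x]]]
  [U [U x] / [U [U n] + [U [U n] / [U x]]]]
  [U [U x] / [U [U [U n] + [U n]] / [U x]]]
  [U [U [U [U x] / [U n]] + [U n]] / [U x]]
  [U [U [U x] / [U [U n] + [U n]]] / [U x]]

5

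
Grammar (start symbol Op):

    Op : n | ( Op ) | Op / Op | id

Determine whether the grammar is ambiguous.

Witness: id / id / id

Derivation 1: Op ⇒ Op / Op ⇒ Op / Op / Op ⇒ id / Op / Op ⇒ id / id / Op ⇒ id / id / id
Derivation 2: Op ⇒ Op / Op ⇒ id / Op ⇒ id / Op / Op ⇒ id / id / Op ⇒ id / id / id

Two distinct leftmost derivations for the same string.

Ambiguous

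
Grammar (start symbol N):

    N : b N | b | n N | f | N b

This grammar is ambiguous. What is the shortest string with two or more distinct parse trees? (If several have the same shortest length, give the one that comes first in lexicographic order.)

length 1: no string has ≥2 trees
length 2: b b has 2 parse trees

Two derivations of b b:
  N ⇒ b N ⇒ b b
  N ⇒ N b ⇒ b b

b b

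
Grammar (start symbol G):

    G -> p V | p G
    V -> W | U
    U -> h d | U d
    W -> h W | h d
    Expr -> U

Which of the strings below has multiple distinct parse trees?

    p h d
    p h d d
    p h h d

p h d

p h d: 2 trees
p h d d: 1 tree
p h h d: 1 tree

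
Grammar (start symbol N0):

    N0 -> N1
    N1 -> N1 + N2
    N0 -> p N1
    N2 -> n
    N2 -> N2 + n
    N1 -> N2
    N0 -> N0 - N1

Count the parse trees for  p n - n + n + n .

Parse trees for p n - n + n + n:
  [N0 [N0 p [N1 [N2 n]]] - [N1 [N1 [N2 n]] + [N2 [N2 n] + n]]]
  [N0 [N0 p [N1 [N2 n]]] - [N1 [N1 [N1 [N2 n]] + [N2 n]] + [N2 n]]]
  [N0 [N0 p [N1 [N2 n]]] - [N1 [N1 [N2 [N2 n] + n]] + [N2 n]]]
  [N0 [N0 p [N1 [N2 n]]] - [N1 [N2 [N2 [N2 n] + n] + n]]]

4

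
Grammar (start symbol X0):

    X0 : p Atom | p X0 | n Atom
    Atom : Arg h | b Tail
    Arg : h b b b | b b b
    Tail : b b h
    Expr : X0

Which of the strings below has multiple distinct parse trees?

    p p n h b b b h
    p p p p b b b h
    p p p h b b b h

p p n h b b b h: 1 tree
p p p p b b b h: 2 trees
p p p h b b b h: 1 tree

p p p p b b b h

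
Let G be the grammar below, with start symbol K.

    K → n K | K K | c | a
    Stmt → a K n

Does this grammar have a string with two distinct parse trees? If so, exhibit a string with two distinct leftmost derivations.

Witness: a a a

Derivation 1: K ⇒ K K ⇒ K K K ⇒ a K K ⇒ a a K ⇒ a a a
Derivation 2: K ⇒ K K ⇒ a K ⇒ a K K ⇒ a a K ⇒ a a a

Two distinct leftmost derivations for the same string.

Ambiguous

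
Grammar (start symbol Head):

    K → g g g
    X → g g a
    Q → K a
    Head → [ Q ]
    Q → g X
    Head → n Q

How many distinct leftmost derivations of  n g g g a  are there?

Parse trees for n g g g a:
  [Head n [Q [K g g g] a]]
  [Head n [Q g [X g g a]]]

2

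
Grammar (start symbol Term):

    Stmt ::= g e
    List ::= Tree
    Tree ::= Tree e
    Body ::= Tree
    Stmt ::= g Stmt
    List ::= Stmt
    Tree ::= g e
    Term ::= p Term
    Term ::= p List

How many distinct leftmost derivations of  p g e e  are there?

1

Parse trees for p g e e:
  [Term p [List [Tree [Tree g e] e]]]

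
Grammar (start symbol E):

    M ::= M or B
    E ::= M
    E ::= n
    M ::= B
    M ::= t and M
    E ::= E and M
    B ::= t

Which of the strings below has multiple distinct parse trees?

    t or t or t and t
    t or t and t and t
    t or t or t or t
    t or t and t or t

t or t and t and t

t or t or t and t: 1 tree
t or t and t and t: 2 trees
t or t or t or t: 1 tree
t or t and t or t: 1 tree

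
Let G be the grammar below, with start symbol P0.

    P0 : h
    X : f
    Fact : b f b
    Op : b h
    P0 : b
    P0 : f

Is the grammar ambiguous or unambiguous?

Unambiguous

(Fact, Op, X are unreachable from P0, so their rules don't affect L(P0).) The reachable rules are right-linear with at most one rule per (nonterminal, next-terminal) pair. Each input token forces the next rule, so parsing is deterministic.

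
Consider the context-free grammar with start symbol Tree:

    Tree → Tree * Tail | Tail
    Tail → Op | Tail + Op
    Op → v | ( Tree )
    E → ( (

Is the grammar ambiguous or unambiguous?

Only Tree, Tail, Op are reachable from Tree; ignoring the rest: The grammar is stratified — Tree handles '*' (left-recursive), Tail handles '+', Op atoms. Each operator has a fixed associativity and precedence level, so every string has one parse.

Unambiguous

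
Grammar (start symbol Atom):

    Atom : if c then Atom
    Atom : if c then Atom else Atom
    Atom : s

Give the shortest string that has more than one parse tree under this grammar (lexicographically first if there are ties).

if c then if c then s else s

length 1: no string has ≥2 trees
length 4: no string has ≥2 trees
length 6: no string has ≥2 trees
length 7: no string has ≥2 trees
length 9: if c then if c then s else s has 2 parse trees

Two derivations of if c then if c then s else s:
  Atom ⇒ if c then Atom ⇒ if c then if c then Atom else Atom ⇒ if c then if c then s else Atom ⇒ if c then if c then s else s
  Atom ⇒ if c then Atom else Atom ⇒ if c then if c then Atom else Atom ⇒ if c then if c then s else Atom ⇒ if c then if c then s else s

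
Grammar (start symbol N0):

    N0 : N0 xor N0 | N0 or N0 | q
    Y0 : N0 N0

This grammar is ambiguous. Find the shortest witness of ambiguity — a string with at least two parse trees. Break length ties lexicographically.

length 1: no string has ≥2 trees
length 3: no string has ≥2 trees
length 5: q or q or q has 2 parse trees

Two derivations of q or q or q:
  N0 ⇒ N0 or N0 ⇒ N0 or N0 or N0 ⇒ q or N0 or N0 ⇒ q or q or N0 ⇒ q or q or q
  N0 ⇒ N0 or N0 ⇒ q or N0 ⇒ q or N0 or N0 ⇒ q or q or N0 ⇒ q or q or q

q or q or q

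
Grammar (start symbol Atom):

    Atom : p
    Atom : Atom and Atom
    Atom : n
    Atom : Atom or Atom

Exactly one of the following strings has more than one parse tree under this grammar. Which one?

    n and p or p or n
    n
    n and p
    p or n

n and p or p or n: 5 trees
n: 1 tree
n and p: 1 tree
p or n: 1 tree

n and p or p or n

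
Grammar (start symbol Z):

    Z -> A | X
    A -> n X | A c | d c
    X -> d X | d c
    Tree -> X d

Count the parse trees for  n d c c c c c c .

Parse trees for n d c c c c c c:
  [Z [A [A [A [A [A [A n [X d c]] c] c] c] c] c]]

1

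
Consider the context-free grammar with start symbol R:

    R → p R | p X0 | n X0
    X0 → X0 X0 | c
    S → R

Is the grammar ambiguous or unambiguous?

Ambiguous

Witness: n c c c

Derivation 1: R ⇒ n X0 ⇒ n X0 X0 ⇒ n X0 X0 X0 ⇒ n c X0 X0 ⇒ n c c X0 ⇒ n c c c
Derivation 2: R ⇒ n X0 ⇒ n X0 X0 ⇒ n c X0 ⇒ n c X0 X0 ⇒ n c c X0 ⇒ n c c c

Two distinct leftmost derivations for the same string.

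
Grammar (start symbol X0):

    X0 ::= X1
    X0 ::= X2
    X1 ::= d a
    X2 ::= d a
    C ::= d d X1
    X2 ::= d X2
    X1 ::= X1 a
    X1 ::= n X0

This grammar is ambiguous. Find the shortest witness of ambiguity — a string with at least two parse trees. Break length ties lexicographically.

length 2: d a has 2 parse trees

Two derivations of d a:
  X0 ⇒ X1 ⇒ d a
  X0 ⇒ X2 ⇒ d a

d a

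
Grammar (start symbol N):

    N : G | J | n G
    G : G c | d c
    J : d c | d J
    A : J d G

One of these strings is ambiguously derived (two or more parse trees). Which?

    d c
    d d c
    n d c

d c

d c: 2 trees
d d c: 1 tree
n d c: 1 tree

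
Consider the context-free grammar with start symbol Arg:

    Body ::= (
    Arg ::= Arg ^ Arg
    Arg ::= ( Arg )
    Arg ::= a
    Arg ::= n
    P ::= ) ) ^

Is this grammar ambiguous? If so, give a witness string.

Ambiguous

Witness: a ^ a ^ a

Derivation 1: Arg ⇒ Arg ^ Arg ⇒ Arg ^ Arg ^ Arg ⇒ a ^ Arg ^ Arg ⇒ a ^ a ^ Arg ⇒ a ^ a ^ a
Derivation 2: Arg ⇒ Arg ^ Arg ⇒ a ^ Arg ⇒ a ^ Arg ^ Arg ⇒ a ^ a ^ Arg ⇒ a ^ a ^ a

Two distinct leftmost derivations for the same string.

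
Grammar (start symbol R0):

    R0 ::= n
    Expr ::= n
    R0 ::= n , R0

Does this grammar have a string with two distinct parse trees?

(Expr is unreachable from R0, so its rules don't affect L(R0).) The reachable grammar is A → atom sep A | atom. Each atom is followed by either the separator (recurse) or end-of-string (stop) — no choice point.

Unambiguous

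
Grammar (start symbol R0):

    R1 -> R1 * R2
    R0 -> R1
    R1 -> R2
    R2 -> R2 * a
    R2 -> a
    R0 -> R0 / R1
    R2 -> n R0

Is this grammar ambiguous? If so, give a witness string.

Witness: a * a

Derivation 1: R0 ⇒ R1 ⇒ R1 * R2 ⇒ R2 * R2 ⇒ a * R2 ⇒ a * a
Derivation 2: R0 ⇒ R1 ⇒ R2 ⇒ R2 * a ⇒ a * a

Two distinct leftmost derivations for the same string.

Ambiguous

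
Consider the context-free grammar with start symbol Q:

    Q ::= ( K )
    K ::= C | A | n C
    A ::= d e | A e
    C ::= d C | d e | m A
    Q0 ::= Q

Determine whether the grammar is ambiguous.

Witness: ( d e )

Derivation 1: Q ⇒ ( K ) ⇒ ( C ) ⇒ ( d e )
Derivation 2: Q ⇒ ( K ) ⇒ ( A ) ⇒ ( d e )

Two distinct leftmost derivations for the same string.

Ambiguous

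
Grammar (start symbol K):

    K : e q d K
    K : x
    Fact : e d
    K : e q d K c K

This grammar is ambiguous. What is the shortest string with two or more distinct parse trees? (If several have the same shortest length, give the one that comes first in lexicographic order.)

e q d e q d x c x

length 1: no string has ≥2 trees
length 4: no string has ≥2 trees
length 6: no string has ≥2 trees
length 7: no string has ≥2 trees
length 9: e q d e q d x c x has 2 parse trees

Two derivations of e q d e q d x c x:
  K ⇒ e q d K ⇒ e q d e q d K c K ⇒ e q d e q d x c K ⇒ e q d e q d x c x
  K ⇒ e q d K c K ⇒ e q d e q d K c K ⇒ e q d e q d x c K ⇒ e q d e q d x c x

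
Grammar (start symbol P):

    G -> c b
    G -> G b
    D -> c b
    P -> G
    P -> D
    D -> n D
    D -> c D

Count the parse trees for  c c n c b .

Parse trees for c c n c b:
  [P [D c [D c [D n [D c b]]]]]

1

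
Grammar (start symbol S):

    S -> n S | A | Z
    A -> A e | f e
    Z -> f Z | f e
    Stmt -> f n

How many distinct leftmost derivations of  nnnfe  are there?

2

Parse trees for nnnfe:
  [S n [S n [S n [S [A f e]]]]]
  [S n [S n [S n [S [Z f e]]]]]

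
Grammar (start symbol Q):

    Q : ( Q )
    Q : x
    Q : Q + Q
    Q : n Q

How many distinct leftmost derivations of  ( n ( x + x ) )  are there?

Parse trees for ( n ( x + x ) ):
  [Q ( [Q n [Q ( [Q [Q x] + [Q x]] )]] )]

1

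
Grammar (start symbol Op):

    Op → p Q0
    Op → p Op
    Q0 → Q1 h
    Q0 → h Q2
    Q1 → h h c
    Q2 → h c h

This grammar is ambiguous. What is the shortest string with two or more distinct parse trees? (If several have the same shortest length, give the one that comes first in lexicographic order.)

p h h c h

length 5: p h h c h has 2 parse trees

Two derivations of p h h c h:
  Op ⇒ p Q0 ⇒ p Q1 h ⇒ p h h c h
  Op ⇒ p Q0 ⇒ p h Q2 ⇒ p h h c h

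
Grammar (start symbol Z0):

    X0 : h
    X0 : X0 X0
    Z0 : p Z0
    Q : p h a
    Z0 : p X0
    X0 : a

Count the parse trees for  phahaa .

14

Parse trees for phahaa (showing first 6 of 14):
  [Z0 p [X0 [X0 h] [X0 [X0 a] [X0 [X0 h] [X0 [X0 a] [X0 a]]]]]]
  [Z0 p [X0 [X0 h] [X0 [X0 a] [X0 [X0 [X0 h] [X0 a]] [X0 a]]]]]
  [Z0 p [X0 [X0 h] [X0 [X0 [X0 a] [X0 h]] [X0 [X0 a] [X0 a]]]]]
  [Z0 p [X0 [X0 h] [X0 [X0 [X0 a] [X0 [X0 h] [X0 a]]] [X0 a]]]]
  [Z0 p [X0 [X0 h] [X0 [X0 [X0 [X0 a] [X0 h]] [X0 a]] [X0 a]]]]
  [Z0 p [X0 [X0 [X0 h] [X0 a]] [X0 [X0 h] [X0 [X0 a] [X0 a]]]]]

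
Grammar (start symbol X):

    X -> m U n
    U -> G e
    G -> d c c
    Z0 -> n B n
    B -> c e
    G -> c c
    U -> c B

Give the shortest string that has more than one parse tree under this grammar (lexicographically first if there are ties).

length 5: m c c e n has 2 parse trees

Two derivations of m c c e n:
  X ⇒ m U n ⇒ m G e n ⇒ m c c e n
  X ⇒ m U n ⇒ m c B n ⇒ m c c e n

m c c e n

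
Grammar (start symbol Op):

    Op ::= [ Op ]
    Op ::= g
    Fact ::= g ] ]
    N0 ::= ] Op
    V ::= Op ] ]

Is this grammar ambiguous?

Unambiguous

(V, Fact, N0 are unreachable from Op, so their rules don't affect L(Op).) Each string is a nest of matched brackets around a single atom. An opening bracket forces the recursive rule; an atom forces the base rule.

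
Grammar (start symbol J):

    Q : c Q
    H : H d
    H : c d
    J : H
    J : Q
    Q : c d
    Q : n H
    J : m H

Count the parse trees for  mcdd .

1

Parse trees for mcdd:
  [J m [H [H c d] d]]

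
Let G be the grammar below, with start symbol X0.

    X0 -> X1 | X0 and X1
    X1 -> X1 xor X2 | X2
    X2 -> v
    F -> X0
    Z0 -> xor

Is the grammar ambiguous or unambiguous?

(F, Z0 are unreachable from X0, so their rules don't affect L(X0).) X0 → X0 and X1 | X1  ;  X1 → X1 xor X2 | X2  — a left-associative chain with X2 at the bottom. Each string factors uniquely by precedence.

Unambiguous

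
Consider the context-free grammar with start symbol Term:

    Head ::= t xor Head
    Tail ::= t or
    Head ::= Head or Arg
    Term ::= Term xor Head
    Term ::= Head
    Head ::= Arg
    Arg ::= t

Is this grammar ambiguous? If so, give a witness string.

Witness: t xor t

Derivation 1: Term ⇒ Term xor Head ⇒ Head xor Head ⇒ Arg xor Head ⇒ t xor Head ⇒ t xor Arg ⇒ t xor t
Derivation 2: Term ⇒ Head ⇒ t xor Head ⇒ t xor Arg ⇒ t xor t

Two distinct leftmost derivations for the same string.

Ambiguous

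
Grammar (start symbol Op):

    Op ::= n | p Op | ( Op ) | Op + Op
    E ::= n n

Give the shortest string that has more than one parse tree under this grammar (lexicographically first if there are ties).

p n + n

length 1: no string has ≥2 trees
length 2: no string has ≥2 trees
length 3: no string has ≥2 trees
length 4: p n + n has 2 parse trees

Two derivations of p n + n:
  Op ⇒ p Op ⇒ p Op + Op ⇒ p n + Op ⇒ p n + n
  Op ⇒ Op + Op ⇒ p Op + Op ⇒ p n + Op ⇒ p n + n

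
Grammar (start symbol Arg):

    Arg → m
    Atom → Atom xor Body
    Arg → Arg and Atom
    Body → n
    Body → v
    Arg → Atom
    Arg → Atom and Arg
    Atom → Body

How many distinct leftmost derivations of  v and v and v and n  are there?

Parse trees for v and v and v and n:
  [Arg [Arg [Arg [Arg [Atom [Body v]]] and [Atom [Body v]]] and [Atom [Body v]]] and [Atom [Body n]]]
  [Arg [Arg [Arg [Atom [Body v]] and [Arg [Atom [Body v]]]] and [Atom [Body v]]] and [Atom [Body n]]]
  [Arg [Arg [Atom [Body v]] and [Arg [Arg [Atom [Body v]]] and [Atom [Body v]]]] and [Atom [Body n]]]
  [Arg [Arg [Atom [Body v]] and [Arg [Atom [Body v]] and [Arg [Atom [Body v]]]]] and [Atom [Body n]]]
  [Arg [Atom [Body v]] and [Arg [Arg [Arg [Atom [Body v]]] and [Atom [Body v]]] and [Atom [Body n]]]]
  [Arg [Atom [Body v]] and [Arg [Arg [Atom [Body v]] and [Arg [Atom [Body v]]]] and [Atom [Body n]]]]
  [Arg [Atom [Body v]] and [Arg [Atom [Body v]] and [Arg [Arg [Atom [Body v]]] and [Atom [Body n]]]]]
  [Arg [Atom [Body v]] and [Arg [Atom [Body v]] and [Arg [Atom [Body v]] and [Arg [Atom [Body n]]]]]]

8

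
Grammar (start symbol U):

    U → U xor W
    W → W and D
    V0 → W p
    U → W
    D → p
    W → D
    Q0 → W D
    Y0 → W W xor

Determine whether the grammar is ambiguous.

Unambiguous

Only U, W, D are reachable from U; ignoring the rest: U → U xor W | W  ;  W → W and D | D  — a left-associative chain with D at the bottom. Each string factors uniquely by precedence.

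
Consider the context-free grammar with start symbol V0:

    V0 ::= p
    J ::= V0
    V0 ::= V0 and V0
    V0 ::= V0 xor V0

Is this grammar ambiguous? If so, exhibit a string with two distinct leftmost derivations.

Ambiguous

Witness: p and p and p

Derivation 1: V0 ⇒ V0 and V0 ⇒ p and V0 ⇒ p and V0 and V0 ⇒ p and p and V0 ⇒ p and p and p
Derivation 2: V0 ⇒ V0 and V0 ⇒ V0 and V0 and V0 ⇒ p and V0 and V0 ⇒ p and p and V0 ⇒ p and p and p

Two distinct leftmost derivations for the same string.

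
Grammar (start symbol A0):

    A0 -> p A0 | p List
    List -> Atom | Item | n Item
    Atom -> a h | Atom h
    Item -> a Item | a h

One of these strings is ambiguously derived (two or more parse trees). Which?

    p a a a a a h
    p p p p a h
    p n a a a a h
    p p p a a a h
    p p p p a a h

p p p p a h

p a a a a a h: 1 tree
p p p p a h: 2 trees
p n a a a a h: 1 tree
p p p a a a h: 1 tree
p p p p a a h: 1 tree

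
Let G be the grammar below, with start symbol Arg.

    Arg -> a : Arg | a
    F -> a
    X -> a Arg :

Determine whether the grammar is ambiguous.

Unambiguous

Only Arg is reachable from Arg; ignoring the rest: The reachable grammar is A → atom sep A | atom. Each atom is followed by either the separator (recurse) or end-of-string (stop) — no choice point.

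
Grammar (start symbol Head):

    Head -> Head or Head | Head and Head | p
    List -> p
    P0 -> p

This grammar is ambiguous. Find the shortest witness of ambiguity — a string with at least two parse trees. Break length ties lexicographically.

length 1: no string has ≥2 trees
length 3: no string has ≥2 trees
length 5: p and p and p has 2 parse trees

Two derivations of p and p and p:
  Head ⇒ Head and Head ⇒ Head and Head and Head ⇒ p and Head and Head ⇒ p and p and Head ⇒ p and p and p
  Head ⇒ Head and Head ⇒ p and Head ⇒ p and Head and Head ⇒ p and p and Head ⇒ p and p and p

p and p and p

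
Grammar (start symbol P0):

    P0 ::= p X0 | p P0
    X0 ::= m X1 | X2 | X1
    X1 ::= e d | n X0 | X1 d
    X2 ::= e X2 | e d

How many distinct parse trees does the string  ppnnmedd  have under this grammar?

3

Parse trees for ppnnmedd:
  [P0 p [P0 p [X0 [X1 n [X0 [X1 n [X0 m [X1 [X1 e d] d]]]]]]]]
  [P0 p [P0 p [X0 [X1 n [X0 [X1 [X1 n [X0 m [X1 e d]]] d]]]]]]
  [P0 p [P0 p [X0 [X1 [X1 n [X0 [X1 n [X0 m [X1 e d]]]]] d]]]]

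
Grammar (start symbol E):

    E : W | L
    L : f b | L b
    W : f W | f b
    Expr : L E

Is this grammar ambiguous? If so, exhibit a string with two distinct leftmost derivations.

Ambiguous

Witness: f b

Derivation 1: E ⇒ W ⇒ f b
Derivation 2: E ⇒ L ⇒ f b

Two distinct leftmost derivations for the same string.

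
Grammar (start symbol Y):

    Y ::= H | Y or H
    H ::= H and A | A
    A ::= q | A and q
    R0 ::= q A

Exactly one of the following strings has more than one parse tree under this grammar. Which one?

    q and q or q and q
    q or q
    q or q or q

q and q or q and q: 4 trees
q or q: 1 tree
q or q or q: 1 tree

q and q or q and q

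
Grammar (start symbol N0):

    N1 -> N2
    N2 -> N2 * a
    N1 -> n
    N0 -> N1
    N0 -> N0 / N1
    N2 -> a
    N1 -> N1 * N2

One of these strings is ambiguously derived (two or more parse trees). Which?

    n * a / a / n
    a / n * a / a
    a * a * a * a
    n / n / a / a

a * a * a * a

n * a / a / n: 1 tree
a / n * a / a: 1 tree
a * a * a * a: 8 trees
n / n / a / a: 1 tree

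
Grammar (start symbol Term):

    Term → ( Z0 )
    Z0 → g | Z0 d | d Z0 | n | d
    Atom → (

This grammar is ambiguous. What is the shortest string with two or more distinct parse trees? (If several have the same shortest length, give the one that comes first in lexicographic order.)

( d d )

length 3: no string has ≥2 trees
length 4: ( d d ) has 2 parse trees

Two derivations of ( d d ):
  Term ⇒ ( Z0 ) ⇒ ( Z0 d ) ⇒ ( d d )
  Term ⇒ ( Z0 ) ⇒ ( d Z0 ) ⇒ ( d d )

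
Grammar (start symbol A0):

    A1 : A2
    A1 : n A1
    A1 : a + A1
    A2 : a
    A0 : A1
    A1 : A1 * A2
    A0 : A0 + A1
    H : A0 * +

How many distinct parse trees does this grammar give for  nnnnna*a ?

Parse trees for nnnnna*a:
  [A0 [A1 n [A1 n [A1 n [A1 n [A1 n [A1 [A1 [A2 a]] * [A2 a]]]]]]]]
  [A0 [A1 n [A1 n [A1 n [A1 n [A1 [A1 n [A1 [A2 a]]] * [A2 a]]]]]]]
  [A0 [A1 n [A1 n [A1 n [A1 [A1 n [A1 n [A1 [A2 a]]]] * [A2 a]]]]]]
  [A0 [A1 n [A1 n [A1 [A1 n [A1 n [A1 n [A1 [A2 a]]]]] * [A2 a]]]]]
  [A0 [A1 n [A1 [A1 n [A1 n [A1 n [A1 n [A1 [A2 a]]]]]] * [A2 a]]]]
  [A0 [A1 [A1 n [A1 n [A1 n [A1 n [A1 n [A1 [A2 a]]]]]]] * [A2 a]]]

6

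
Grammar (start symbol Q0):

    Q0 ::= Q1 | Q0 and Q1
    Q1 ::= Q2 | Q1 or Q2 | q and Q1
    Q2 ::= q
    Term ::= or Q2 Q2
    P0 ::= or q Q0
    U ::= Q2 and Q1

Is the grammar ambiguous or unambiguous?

Ambiguous

Witness: q and q

Derivation 1: Q0 ⇒ Q1 ⇒ q and Q1 ⇒ q and Q2 ⇒ q and q
Derivation 2: Q0 ⇒ Q0 and Q1 ⇒ Q1 and Q1 ⇒ Q2 and Q1 ⇒ q and Q1 ⇒ q and Q2 ⇒ q and q

Two distinct leftmost derivations for the same string.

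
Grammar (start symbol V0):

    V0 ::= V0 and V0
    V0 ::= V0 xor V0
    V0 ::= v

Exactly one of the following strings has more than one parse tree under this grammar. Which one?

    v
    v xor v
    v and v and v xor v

v: 1 tree
v xor v: 1 tree
v and v and v xor v: 5 trees

v and v and v xor v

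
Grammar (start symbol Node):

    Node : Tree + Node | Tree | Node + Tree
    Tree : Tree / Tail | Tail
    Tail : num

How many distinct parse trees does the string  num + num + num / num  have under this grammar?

4

Parse trees for num + num + num / num:
  [Node [Tree [Tail num]] + [Node [Tree [Tail num]] + [Node [Tree [Tree [Tail num]] / [Tail num]]]]]
  [Node [Tree [Tail num]] + [Node [Node [Tree [Tail num]]] + [Tree [Tree [Tail num]] / [Tail num]]]]
  [Node [Node [Tree [Tail num]] + [Node [Tree [Tail num]]]] + [Tree [Tree [Tail num]] / [Tail num]]]
  [Node [Node [Node [Tree [Tail num]]] + [Tree [Tail num]]] + [Tree [Tree [Tail num]] / [Tail num]]]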